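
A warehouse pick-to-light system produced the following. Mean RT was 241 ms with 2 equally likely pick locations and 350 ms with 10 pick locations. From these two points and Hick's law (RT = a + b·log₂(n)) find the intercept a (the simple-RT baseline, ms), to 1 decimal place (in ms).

Slope: b = (350 − 241) / (log₂ 10 − log₂ 2) = 109/2.3219 = 46.944 ms/bit.
a = RT₁ − b·log₂ n₁ = 241 − 46.944 × 1 = 194.056 ms.

194.1 ms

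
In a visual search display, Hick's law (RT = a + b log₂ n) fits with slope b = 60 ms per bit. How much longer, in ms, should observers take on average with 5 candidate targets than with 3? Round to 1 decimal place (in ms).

44.2 ms

ΔRT = (a + b log₂ n₂) − (a + b log₂ n₁) = b·(log₂ n₂ − log₂ n₁).
log₂(5) − log₂(3) = 2.3219 − 1.5850 = 0.7370.
ΔRT = 60 × 0.7370 = 44.218 ms.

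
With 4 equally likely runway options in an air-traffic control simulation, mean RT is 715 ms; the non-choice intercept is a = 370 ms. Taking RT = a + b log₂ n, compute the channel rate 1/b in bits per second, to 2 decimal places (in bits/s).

5.80 bits/s

Choice component = 715 − 370 = 345 ms over log₂(4) = 2 bits.
b = 345 / 2 = 172.500 ms/bit, so 1/b = 5.797 bits/s.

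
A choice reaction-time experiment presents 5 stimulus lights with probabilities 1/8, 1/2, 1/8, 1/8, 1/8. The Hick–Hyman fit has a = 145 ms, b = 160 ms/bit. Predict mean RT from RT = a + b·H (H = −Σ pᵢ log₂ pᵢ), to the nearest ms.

465 ms

H = −Σ pᵢ log₂ pᵢ = 0.125·3 + 0.5·1 + 0.125·3 + 0.125·3 + 0.125·3 = 2.000 bits.
RT = 145 + 160 × 2.000 = 465.00 ms.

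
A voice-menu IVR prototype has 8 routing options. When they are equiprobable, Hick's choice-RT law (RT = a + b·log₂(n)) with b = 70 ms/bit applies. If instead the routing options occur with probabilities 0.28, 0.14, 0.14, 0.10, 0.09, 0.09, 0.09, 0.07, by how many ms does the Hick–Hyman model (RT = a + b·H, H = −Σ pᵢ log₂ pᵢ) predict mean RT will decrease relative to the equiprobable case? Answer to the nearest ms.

Equiprobable entropy H₀ = log₂ 8 = 3.0000 bits.
Skewed entropy H = −Σ pᵢ log₂ pᵢ = 2.8472 bits.
ΔRT = b·(H₀ − H) = 70 × 0.1528 = 10.70 ms.

11 ms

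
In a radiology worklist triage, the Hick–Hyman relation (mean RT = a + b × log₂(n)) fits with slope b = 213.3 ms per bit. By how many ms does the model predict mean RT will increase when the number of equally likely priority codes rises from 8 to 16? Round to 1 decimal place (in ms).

213.3 ms

Only the slope matters, since a is common to both: ΔRT = b·log₂(n₂/n₁).
log₂(16) − log₂(8) = log₂(16/8) = log₂(2) = 1.
ΔRT = 213.3 × 1.0000 = 213.300 ms.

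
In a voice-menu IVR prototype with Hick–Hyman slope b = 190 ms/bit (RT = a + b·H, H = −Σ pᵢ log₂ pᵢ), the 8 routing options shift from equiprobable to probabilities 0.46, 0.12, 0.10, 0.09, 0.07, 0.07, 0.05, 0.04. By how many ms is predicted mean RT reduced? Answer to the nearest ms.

Equiprobable entropy H₀ = log₂ 8 = 3.0000 bits.
Skewed entropy H = −Σ pᵢ log₂ pᵢ = 2.4662 bits.
ΔRT = b·(H₀ − H) = 190 × 0.5338 = 101.42 ms.

101 ms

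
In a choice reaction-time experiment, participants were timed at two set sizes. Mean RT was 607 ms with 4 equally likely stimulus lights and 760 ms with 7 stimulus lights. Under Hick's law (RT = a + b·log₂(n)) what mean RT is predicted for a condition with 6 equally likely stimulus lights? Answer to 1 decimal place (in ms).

RT is linear in log₂ n, so two points fix the line:
  b = (760 − 607) / (log₂ 7 − log₂ 4) = 153 / (2.8074 − 2) = 189.508 ms/bit
  a = 607 − 189.508 × 2 = 227.985 ms
Then RT(6) = 227.985 + 189.508 × log₂ 6 = 227.985 + 189.508 × 2.5850 ≈ 717.855 ms.

717.9 ms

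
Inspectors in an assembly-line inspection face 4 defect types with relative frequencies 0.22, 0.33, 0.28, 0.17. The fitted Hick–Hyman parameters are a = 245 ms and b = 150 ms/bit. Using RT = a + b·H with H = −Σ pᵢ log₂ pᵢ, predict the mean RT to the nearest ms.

Entropy contributions −pᵢ log₂ pᵢ: 0.4806, 0.5278, 0.5142, 0.4346; sum H = 1.9572 bits.
RT = a + bH = 245 + 150·1.9572 = 538.58 ms.

539 ms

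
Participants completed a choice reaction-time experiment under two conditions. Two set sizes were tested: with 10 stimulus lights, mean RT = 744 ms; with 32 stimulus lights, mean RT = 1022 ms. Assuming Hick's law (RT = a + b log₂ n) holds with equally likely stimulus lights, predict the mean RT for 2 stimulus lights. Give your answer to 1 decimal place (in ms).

359.3 ms

With log₂ n on the abscissa the relation is linear; from the two conditions:
  b = (1022 − 744) / (log₂ 32 − log₂ 10) = 278 / (5 − 3.3219) = 165.666 ms/bit
  a = 744 − 165.666 × 3.3219 = 193.668 ms
Then RT(2) = 193.668 + 165.666 × log₂ 2 = 193.668 + 165.666 × 1 ≈ 359.335 ms.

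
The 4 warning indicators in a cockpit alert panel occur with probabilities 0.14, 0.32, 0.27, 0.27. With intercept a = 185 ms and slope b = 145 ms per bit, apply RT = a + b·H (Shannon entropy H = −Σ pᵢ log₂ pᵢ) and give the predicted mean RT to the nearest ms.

H = 0.14·log₂(1/0.14) + 0.32·log₂(1/0.32) + 0.27·log₂(1/0.27) + 0.27·log₂(1/0.27) = 1.9432 bits.
RT = 185 + 145 × 1.9432 = 466.76 ms.

467 ms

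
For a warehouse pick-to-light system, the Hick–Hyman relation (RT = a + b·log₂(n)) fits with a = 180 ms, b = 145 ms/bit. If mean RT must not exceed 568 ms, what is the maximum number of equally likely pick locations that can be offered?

145·log₂ n ≤ 568 − 180 = 388, giving log₂ n ≤ 2.6759 and n ≤ 6.390. The largest whole number is 6.

6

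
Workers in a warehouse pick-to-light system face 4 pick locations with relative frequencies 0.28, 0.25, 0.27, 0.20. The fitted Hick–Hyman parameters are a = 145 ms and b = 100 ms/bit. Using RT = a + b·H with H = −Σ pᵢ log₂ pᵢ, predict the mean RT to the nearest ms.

344 ms

Entropy contributions −pᵢ log₂ pᵢ: 0.5142, 0.5000, 0.5100, 0.4644; sum H = 1.9886 bits.
RT = a + bH = 145 + 100·1.9886 = 343.86 ms.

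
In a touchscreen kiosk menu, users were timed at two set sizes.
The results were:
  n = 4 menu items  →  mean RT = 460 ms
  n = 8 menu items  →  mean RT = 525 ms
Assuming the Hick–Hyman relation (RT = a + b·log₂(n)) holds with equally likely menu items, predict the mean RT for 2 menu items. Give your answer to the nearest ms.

395 ms

Fit slope and intercept:
  b = (525 − 460) / (log₂ 8 − log₂ 4) = 65 / (3 − 2) = 65 ms/bit
  a = 460 − 65 × 2 = 330 ms
Then RT(2) = 330 + 65 × log₂ 2 = 330 + 65 × 1 ≈ 395.000 ms.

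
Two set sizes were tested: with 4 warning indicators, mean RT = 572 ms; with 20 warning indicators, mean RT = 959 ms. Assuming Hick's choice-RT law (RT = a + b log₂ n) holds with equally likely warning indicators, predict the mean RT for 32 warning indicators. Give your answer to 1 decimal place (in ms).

1072.0 ms

Solve the two-equation system in a and b:
  b = (959 − 572) / (log₂ 20 − log₂ 4) = 387 / (4.3219 − 2) = 166.672 ms/bit
  a = 572 − 166.672 × 2 = 238.656 ms
Then RT(32) = 238.656 + 166.672 × log₂ 32 = 238.656 + 166.672 × 5 ≈ 1072.015 ms.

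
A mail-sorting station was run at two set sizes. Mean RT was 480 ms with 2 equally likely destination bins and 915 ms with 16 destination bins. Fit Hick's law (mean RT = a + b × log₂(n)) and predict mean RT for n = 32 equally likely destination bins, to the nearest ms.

1060 ms

Solve the two-equation system in a and b:
  b = (915 − 480) / (log₂ 16 − log₂ 2) = 435 / (4 − 1) = 145 ms/bit
  a = 480 − 145 × 1 = 335 ms
Then RT(32) = 335 + 145 × log₂ 32 = 335 + 145 × 5 ≈ 1060.000 ms.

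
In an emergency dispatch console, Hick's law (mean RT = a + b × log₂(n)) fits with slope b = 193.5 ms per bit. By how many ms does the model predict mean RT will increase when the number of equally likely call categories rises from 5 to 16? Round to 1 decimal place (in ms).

324.7 ms

The intercept a cancels: ΔRT = b·(log₂ n₂ − log₂ n₁) = b·log₂(n₂/n₁).
log₂(16) − log₂(5) = 4 − 2.3219 = 1.6781.
ΔRT = 193.5 × 1.6781 = 324.707 ms.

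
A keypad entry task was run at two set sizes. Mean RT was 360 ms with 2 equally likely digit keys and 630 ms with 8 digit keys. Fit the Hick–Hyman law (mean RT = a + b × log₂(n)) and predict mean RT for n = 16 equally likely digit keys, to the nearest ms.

With log₂ n on the abscissa the relation is linear; from the two conditions:
  b = (630 − 360) / (log₂ 8 − log₂ 2) = 270 / (3 − 1) = 135 ms/bit
  a = 360 − 135 × 1 = 225 ms
Then RT(16) = 225 + 135 × log₂ 16 = 225 + 135 × 4 ≈ 765.000 ms.

765 ms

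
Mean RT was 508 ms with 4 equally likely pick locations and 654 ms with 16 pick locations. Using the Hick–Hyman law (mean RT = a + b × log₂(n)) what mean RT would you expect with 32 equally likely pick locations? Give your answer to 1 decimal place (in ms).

727.0 ms

Fit slope and intercept:
  b = (654 − 508) / (log₂ 16 − log₂ 4) = 146 / (4 − 2) = 73.000 ms/bit
  a = 508 − 73.000 × 2 = 362.000 ms
Then RT(32) = 362.000 + 73.000 × log₂ 32 = 362.000 + 73.000 × 5 ≈ 727.000 ms.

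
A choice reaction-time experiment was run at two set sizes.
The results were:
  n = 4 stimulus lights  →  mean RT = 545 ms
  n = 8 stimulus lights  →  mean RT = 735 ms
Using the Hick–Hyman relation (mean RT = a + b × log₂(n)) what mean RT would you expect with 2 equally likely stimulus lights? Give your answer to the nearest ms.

With log₂ n on the abscissa the relation is linear; from the two conditions:
  b = (735 − 545) / (log₂ 8 − log₂ 4) = 190 / (3 − 2) = 190 ms/bit
  a = 545 − 190 × 2 = 165 ms
Then RT(2) = 165 + 190 × log₂ 2 = 165 + 190 × 1 ≈ 355.000 ms.

355 ms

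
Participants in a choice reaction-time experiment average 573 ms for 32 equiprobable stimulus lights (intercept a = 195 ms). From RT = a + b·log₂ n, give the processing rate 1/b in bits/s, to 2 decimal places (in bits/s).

13.23 bits/s

Choice component = 573 − 195 = 378 ms over log₂(32) = 5 bits.
b = 378 / 5 = 75.600 ms/bit, so 1/b = 13.228 bits/s.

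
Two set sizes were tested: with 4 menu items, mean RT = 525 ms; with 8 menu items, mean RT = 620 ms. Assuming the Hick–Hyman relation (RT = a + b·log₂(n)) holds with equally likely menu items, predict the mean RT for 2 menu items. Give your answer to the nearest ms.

Solve the two-equation system in a and b:
  b = (620 − 525) / (log₂ 8 − log₂ 4) = 95 / (3 − 2) = 95 ms/bit
  a = 525 − 95 × 2 = 335 ms
Then RT(2) = 335 + 95 × log₂ 2 = 335 + 95 × 1 ≈ 430.000 ms.

430 ms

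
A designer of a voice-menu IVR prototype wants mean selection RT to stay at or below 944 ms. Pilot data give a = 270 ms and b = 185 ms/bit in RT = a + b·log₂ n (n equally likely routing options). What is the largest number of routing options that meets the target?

Information budget: (944 − 270)/185 = 3.6432 bits, so n ≤ 2^3.6432 = 12.495 → at most 12.

12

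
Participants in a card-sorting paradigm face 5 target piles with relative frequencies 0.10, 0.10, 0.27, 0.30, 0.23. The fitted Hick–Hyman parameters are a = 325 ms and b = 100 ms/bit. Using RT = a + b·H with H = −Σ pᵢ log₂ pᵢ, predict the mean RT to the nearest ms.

543 ms

H = 0.10·log₂(1/0.10) + 0.10·log₂(1/0.10) + 0.27·log₂(1/0.27) + 0.30·log₂(1/0.30) + 0.23·log₂(1/0.23) = 2.1832 bits.
RT = 325 + 100 × 2.1832 = 543.32 ms.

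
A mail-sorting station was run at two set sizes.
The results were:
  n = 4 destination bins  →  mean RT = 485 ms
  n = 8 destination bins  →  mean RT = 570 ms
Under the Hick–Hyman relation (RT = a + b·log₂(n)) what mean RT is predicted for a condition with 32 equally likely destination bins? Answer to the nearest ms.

Fit slope and intercept:
  b = (570 − 485) / (log₂ 8 − log₂ 4) = 85 / (3 − 2) = 85 ms/bit
  a = 485 − 85 × 2 = 315 ms
Then RT(32) = 315 + 85 × log₂ 32 = 315 + 85 × 5 ≈ 740.000 ms.

740 ms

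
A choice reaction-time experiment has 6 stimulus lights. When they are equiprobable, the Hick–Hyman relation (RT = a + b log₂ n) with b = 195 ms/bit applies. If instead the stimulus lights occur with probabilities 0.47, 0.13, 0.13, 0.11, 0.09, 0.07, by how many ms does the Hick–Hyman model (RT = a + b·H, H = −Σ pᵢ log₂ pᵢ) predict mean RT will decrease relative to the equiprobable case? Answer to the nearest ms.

Equiprobable entropy H₀ = log₂ 6 = 2.5850 bits.
Skewed entropy H = −Σ pᵢ log₂ pᵢ = 2.2087 bits.
ΔRT = b·(H₀ − H) = 195 × 0.3762 = 73.36 ms.

73 ms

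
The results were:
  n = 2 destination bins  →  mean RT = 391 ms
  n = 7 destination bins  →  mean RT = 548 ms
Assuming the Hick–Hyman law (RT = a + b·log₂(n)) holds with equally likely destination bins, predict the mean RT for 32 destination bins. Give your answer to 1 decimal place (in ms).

738.5 ms

Solve the two-equation system in a and b:
  b = (548 − 391) / (log₂ 7 − log₂ 2) = 157 / (2.8074 − 1) = 86.867 ms/bit
  a = 391 − 86.867 × 1 = 304.133 ms
Then RT(32) = 304.133 + 86.867 × log₂ 32 = 304.133 + 86.867 × 5 ≈ 738.469 ms.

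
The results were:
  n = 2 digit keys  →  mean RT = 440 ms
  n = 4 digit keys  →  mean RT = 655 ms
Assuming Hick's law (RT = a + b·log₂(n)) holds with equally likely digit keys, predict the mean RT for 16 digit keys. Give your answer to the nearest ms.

1085 ms

RT is linear in log₂ n, so two points fix the line:
  b = (655 − 440) / (log₂ 4 − log₂ 2) = 215 / (2 − 1) = 215 ms/bit
  a = 440 − 215 × 1 = 225 ms
Then RT(16) = 225 + 215 × log₂ 16 = 225 + 215 × 4 ≈ 1085.000 ms.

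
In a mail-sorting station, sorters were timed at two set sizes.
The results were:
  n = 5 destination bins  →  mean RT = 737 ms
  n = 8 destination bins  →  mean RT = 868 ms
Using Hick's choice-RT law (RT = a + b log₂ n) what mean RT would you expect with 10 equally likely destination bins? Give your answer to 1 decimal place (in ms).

RT is linear in log₂ n, so two points fix the line:
  b = (868 − 737) / (log₂ 8 − log₂ 5) = 131 / (3 − 2.3219) = 193.195 ms/bit
  a = 737 − 193.195 × 2.3219 = 288.415 ms
Then RT(10) = 288.415 + 193.195 × log₂ 10 = 288.415 + 193.195 × 3.3219 ≈ 930.195 ms.

930.2 ms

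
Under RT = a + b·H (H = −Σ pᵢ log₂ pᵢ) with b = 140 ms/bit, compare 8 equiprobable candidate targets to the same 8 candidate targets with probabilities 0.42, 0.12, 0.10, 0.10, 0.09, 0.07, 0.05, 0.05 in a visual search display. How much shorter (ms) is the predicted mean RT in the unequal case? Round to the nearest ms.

60 ms

Equiprobable entropy H₀ = log₂ 8 = 3.0000 bits.
Skewed entropy H = −Σ pᵢ log₂ pᵢ = 2.5705 bits.
ΔRT = b·(H₀ − H) = 140 × 0.4295 = 60.13 ms.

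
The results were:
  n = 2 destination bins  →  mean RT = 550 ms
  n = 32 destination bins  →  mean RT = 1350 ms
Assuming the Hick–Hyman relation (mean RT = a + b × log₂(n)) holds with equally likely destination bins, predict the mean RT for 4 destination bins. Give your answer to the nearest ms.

750 ms

RT is linear in log₂ n, so two points fix the line:
  b = (1350 − 550) / (log₂ 32 − log₂ 2) = 800 / (5 − 1) = 200 ms/bit
  a = 550 − 200 × 1 = 350 ms
Then RT(4) = 350 + 200 × log₂ 4 = 350 + 200 × 2 ≈ 750.000 ms.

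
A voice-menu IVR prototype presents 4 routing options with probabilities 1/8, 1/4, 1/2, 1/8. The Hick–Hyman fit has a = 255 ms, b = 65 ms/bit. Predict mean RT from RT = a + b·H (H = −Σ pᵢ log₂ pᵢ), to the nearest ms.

H = −Σ pᵢ log₂ pᵢ = 0.125·3 + 0.25·2 + 0.5·1 + 0.125·3 = 1.750 bits.
RT = 255 + 65 × 1.750 = 368.75 ms.

369 ms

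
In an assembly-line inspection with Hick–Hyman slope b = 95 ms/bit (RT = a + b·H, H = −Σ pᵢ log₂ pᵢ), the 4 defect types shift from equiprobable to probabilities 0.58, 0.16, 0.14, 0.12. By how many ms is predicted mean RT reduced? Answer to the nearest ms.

Equiprobable entropy H₀ = log₂ 4 = 2.0000 bits.
Skewed entropy H = −Σ pᵢ log₂ pᵢ = 1.6430 bits.
ΔRT = b·(H₀ − H) = 95 × 0.3570 = 33.91 ms.

34 ms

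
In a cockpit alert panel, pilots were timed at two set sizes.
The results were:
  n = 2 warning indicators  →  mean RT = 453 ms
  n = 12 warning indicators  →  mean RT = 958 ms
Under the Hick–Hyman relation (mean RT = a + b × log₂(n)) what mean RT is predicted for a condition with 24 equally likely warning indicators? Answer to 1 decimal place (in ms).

With log₂ n on the abscissa the relation is linear; from the two conditions:
  b = (958 − 453) / (log₂ 12 − log₂ 2) = 505 / (3.5850 − 1) = 195.361 ms/bit
  a = 453 − 195.361 × 1 = 257.639 ms
Then RT(24) = 257.639 + 195.361 × log₂ 24 = 257.639 + 195.361 × 4.5850 ≈ 1153.361 ms.

1153.4 ms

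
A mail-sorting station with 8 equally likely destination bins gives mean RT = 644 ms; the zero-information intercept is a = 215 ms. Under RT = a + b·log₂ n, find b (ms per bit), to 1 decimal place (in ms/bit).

b = (644 − 215) / log₂(8) = 429 / 3 = 143.000 ms/bit.

143.0 ms/bit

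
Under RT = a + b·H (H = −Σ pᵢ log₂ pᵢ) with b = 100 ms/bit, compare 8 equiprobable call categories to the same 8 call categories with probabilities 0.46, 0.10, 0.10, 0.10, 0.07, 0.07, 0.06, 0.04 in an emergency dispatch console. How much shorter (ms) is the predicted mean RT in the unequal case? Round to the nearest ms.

52 ms

The RT saving is b·ΔH. Equiprobable H₀ = log₂(8) = 3.0000 bits; with the given probabilities H = 2.4783 bits.
b·(H₀ − H) = 100 × (3.0000 − 2.4783) = 52.17 ms.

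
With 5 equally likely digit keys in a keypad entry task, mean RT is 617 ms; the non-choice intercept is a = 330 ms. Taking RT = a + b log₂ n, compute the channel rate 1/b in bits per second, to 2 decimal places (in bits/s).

b = (617 − 330)/log₂ 5 = 287/2.3219 = 123.604 ms per bit = 0.12360 s/bit; the reciprocal is 8.090 bits/s.

8.09 bits/s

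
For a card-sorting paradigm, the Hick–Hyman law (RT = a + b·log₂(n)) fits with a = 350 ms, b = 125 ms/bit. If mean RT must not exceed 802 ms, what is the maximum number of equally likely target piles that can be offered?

12

Set 350 + 125·log₂ n ≤ 802 → log₂ n ≤ (802 − 350)/125 = 3.6160.
So n ≤ 2^3.6160 = 12.261; the largest integer n is 12.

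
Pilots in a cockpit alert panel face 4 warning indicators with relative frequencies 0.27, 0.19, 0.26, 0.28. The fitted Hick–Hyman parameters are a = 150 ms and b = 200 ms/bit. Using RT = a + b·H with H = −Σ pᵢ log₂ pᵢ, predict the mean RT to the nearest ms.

547 ms

Entropy contributions −pᵢ log₂ pᵢ: 0.5100, 0.4552, 0.5053, 0.5142; sum H = 1.9848 bits.
RT = a + bH = 150 + 200·1.9848 = 546.95 ms.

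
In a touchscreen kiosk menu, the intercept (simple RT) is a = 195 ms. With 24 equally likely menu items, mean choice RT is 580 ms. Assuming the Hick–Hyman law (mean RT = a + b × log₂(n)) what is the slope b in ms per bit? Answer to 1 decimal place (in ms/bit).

log₂(24) = 4.5850 bits.
b = (RT − a)/log₂ n = (580 − 195) / 4.5850 = 83.970 ms/bit.

84.0 ms/bit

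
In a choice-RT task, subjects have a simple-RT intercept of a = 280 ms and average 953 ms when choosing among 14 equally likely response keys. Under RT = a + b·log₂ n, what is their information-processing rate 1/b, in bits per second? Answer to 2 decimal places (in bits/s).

5.66 bits/s

b = (953 − 280)/log₂ 14 = 673/3.8074 = 176.763 ms per bit = 0.17676 s/bit; the reciprocal is 5.657 bits/s.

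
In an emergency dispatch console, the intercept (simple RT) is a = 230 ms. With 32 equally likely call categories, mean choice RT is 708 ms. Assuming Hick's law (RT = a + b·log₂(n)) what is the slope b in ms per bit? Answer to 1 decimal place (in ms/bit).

32 alternatives carry log₂ 32 = 5 bits; the choice cost is 708 − 230 = 478 ms, so b = 478/5 = 95.600 ms/bit.

95.6 ms/bit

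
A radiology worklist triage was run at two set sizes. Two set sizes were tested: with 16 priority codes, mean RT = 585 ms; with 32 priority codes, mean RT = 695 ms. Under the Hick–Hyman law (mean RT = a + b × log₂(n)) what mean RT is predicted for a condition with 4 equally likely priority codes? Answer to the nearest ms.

365 ms

Solve the two-equation system in a and b:
  b = (695 − 585) / (log₂ 32 − log₂ 16) = 110 / (5 − 4) = 110 ms/bit
  a = 585 − 110 × 4 = 145 ms
Then RT(4) = 145 + 110 × log₂ 4 = 145 + 110 × 2 ≈ 365.000 ms.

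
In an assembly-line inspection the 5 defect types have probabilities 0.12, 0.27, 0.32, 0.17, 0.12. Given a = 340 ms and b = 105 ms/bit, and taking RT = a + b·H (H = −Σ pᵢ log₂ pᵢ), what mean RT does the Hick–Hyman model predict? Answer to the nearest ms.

572 ms

H = 0.12·log₂(1/0.12) + 0.27·log₂(1/0.27) + 0.32·log₂(1/0.32) + 0.17·log₂(1/0.17) + 0.12·log₂(1/0.12) = 2.2048 bits.
RT = 340 + 105 × 2.2048 = 571.50 ms.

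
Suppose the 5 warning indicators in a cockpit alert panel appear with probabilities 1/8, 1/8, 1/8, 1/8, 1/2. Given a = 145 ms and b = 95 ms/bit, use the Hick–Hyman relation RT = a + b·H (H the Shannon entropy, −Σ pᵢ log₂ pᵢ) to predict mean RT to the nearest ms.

335 ms

H = −Σ pᵢ log₂ pᵢ = 0.125·3 + 0.125·3 + 0.125·3 + 0.125·3 + 0.5·1 = 2.000 bits.
RT = 145 + 95 × 2.000 = 335.00 ms.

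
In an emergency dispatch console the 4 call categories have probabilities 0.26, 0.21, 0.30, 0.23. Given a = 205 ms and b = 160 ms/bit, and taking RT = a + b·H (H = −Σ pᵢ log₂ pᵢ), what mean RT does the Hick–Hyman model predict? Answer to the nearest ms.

523 ms

H = 0.26·log₂(1/0.26) + 0.21·log₂(1/0.21) + 0.30·log₂(1/0.30) + 0.23·log₂(1/0.23) = 1.9869 bits.
RT = 205 + 160 × 1.9869 = 522.90 ms.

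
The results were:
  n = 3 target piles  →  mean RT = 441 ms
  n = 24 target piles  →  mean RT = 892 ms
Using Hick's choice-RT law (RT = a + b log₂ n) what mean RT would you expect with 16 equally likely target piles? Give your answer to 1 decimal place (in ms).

804.1 ms

Solve the two-equation system in a and b:
  b = (892 − 441) / (log₂ 24 − log₂ 3) = 451 / (4.5850 − 1.5850) = 150.333 ms/bit
  a = 441 − 150.333 × 1.5850 = 202.727 ms
Then RT(16) = 202.727 + 150.333 × log₂ 16 = 202.727 + 150.333 × 4 ≈ 804.061 ms.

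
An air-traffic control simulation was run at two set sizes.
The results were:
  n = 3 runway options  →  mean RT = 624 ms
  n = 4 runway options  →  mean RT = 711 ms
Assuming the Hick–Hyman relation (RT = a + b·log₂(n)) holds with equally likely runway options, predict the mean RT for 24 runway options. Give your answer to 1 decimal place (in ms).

1252.9 ms

RT is linear in log₂ n, so two points fix the line:
  b = (711 − 624) / (log₂ 4 − log₂ 3) = 87 / (2 − 1.5850) = 209.620 ms/bit
  a = 624 − 209.620 × 1.5850 = 291.761 ms
Then RT(24) = 291.761 + 209.620 × log₂ 24 = 291.761 + 209.620 × 4.5850 ≈ 1252.859 ms.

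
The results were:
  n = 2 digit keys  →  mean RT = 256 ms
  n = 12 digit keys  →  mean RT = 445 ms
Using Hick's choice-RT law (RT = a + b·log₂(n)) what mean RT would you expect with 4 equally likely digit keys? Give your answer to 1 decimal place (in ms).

329.1 ms

Solve the two-equation system in a and b:
  b = (445 − 256) / (log₂ 12 − log₂ 2) = 189 / (3.5850 − 1) = 73.115 ms/bit
  a = 256 − 73.115 × 1 = 182.885 ms
Then RT(4) = 182.885 + 73.115 × log₂ 4 = 182.885 + 73.115 × 2 ≈ 329.115 ms.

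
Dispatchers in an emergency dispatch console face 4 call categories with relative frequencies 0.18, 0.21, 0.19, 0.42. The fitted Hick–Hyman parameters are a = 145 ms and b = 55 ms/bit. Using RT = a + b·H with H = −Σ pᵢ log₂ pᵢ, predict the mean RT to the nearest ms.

H = 0.18·log₂(1/0.18) + 0.21·log₂(1/0.21) + 0.19·log₂(1/0.19) + 0.42·log₂(1/0.42) = 1.8990 bits.
RT = 145 + 55 × 1.8990 = 249.45 ms.

249 ms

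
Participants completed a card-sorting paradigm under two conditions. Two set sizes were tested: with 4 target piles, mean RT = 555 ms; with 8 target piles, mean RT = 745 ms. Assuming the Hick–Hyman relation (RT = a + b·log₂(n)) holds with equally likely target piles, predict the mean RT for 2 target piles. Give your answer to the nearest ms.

Solve the two-equation system in a and b:
  b = (745 − 555) / (log₂ 8 − log₂ 4) = 190 / (3 − 2) = 190 ms/bit
  a = 555 − 190 × 2 = 175 ms
Then RT(2) = 175 + 190 × log₂ 2 = 175 + 190 × 1 ≈ 365.000 ms.

365 ms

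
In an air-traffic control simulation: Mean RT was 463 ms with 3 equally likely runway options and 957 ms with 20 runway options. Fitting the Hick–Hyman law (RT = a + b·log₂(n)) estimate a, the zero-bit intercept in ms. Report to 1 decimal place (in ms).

176.9 ms

Slope: b = (957 − 463) / (log₂ 20 − log₂ 3) = 494/2.7370 = 180.492 ms/bit.
Intercept: a = 463 − 180.492·log₂(3) = 176.927 ms.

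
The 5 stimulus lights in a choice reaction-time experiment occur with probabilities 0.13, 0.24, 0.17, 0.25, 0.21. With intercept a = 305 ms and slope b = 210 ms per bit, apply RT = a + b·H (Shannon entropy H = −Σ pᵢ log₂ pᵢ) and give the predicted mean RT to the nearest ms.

H = 0.13·log₂(1/0.13) + 0.24·log₂(1/0.24) + 0.17·log₂(1/0.17) + 0.25·log₂(1/0.25) + 0.21·log₂(1/0.21) = 2.2842 bits.
RT = 305 + 210 × 2.2842 = 784.68 ms.

785 ms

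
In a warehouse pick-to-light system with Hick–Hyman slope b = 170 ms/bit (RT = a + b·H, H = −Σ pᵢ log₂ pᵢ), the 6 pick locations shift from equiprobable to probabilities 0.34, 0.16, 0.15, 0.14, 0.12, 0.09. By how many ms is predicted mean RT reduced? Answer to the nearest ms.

Equiprobable entropy H₀ = log₂ 6 = 2.5850 bits.
Skewed entropy H = −Σ pᵢ log₂ pᵢ = 2.4396 bits.
ΔRT = b·(H₀ − H) = 170 × 0.1454 = 24.72 ms.

25 ms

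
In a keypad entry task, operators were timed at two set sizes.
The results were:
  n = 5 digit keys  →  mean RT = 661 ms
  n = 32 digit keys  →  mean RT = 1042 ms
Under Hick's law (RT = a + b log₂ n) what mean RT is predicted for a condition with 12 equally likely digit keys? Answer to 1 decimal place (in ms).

With log₂ n on the abscissa the relation is linear; from the two conditions:
  b = (1042 − 661) / (log₂ 32 − log₂ 5) = 381 / (5 − 2.3219) = 142.267 ms/bit
  a = 661 − 142.267 × 2.3219 = 330.667 ms
Then RT(12) = 330.667 + 142.267 × log₂ 12 = 330.667 + 142.267 × 3.5850 ≈ 840.688 ms.

840.7 ms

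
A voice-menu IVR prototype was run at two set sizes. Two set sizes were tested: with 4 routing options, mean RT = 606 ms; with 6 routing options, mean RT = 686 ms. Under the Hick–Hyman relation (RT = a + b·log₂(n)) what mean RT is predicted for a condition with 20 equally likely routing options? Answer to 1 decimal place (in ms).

RT is linear in log₂ n, so two points fix the line:
  b = (686 − 606) / (log₂ 6 − log₂ 4) = 80 / (2.5850 − 2) = 136.761 ms/bit
  a = 606 − 136.761 × 2 = 332.478 ms
Then RT(20) = 332.478 + 136.761 × log₂ 20 = 332.478 + 136.761 × 4.3219 ≈ 923.549 ms.

923.5 ms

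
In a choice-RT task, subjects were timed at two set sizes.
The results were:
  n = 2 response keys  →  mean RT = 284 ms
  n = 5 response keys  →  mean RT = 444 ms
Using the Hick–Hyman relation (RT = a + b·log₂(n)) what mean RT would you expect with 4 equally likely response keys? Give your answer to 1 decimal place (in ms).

405.0 ms

Fit slope and intercept:
  b = (444 − 284) / (log₂ 5 − log₂ 2) = 160 / (2.3219 − 1) = 121.035 ms/bit
  a = 284 − 121.035 × 1 = 162.965 ms
Then RT(4) = 162.965 + 121.035 × log₂ 4 = 162.965 + 121.035 × 2 ≈ 405.035 ms.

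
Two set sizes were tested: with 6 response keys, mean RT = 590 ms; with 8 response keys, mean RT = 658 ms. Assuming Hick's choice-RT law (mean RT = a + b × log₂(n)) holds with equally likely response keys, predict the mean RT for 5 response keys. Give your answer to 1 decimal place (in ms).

546.9 ms

RT is linear in log₂ n, so two points fix the line:
  b = (658 − 590) / (log₂ 8 − log₂ 6) = 68 / (3 − 2.5850) = 163.841 ms/bit
  a = 590 − 163.841 × 2.5850 = 166.478 ms
Then RT(5) = 166.478 + 163.841 × log₂ 5 = 166.478 + 163.841 × 2.3219 ≈ 546.904 ms.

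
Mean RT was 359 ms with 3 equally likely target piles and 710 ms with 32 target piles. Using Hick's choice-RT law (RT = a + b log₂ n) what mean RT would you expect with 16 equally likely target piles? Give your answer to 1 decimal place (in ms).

607.2 ms

RT is linear in log₂ n, so two points fix the line:
  b = (710 − 359) / (log₂ 32 − log₂ 3) = 351 / (5 − 1.5850) = 102.781 ms/bit
  a = 359 − 102.781 × 1.5850 = 196.096 ms
Then RT(16) = 196.096 + 102.781 × log₂ 16 = 196.096 + 102.781 × 4 ≈ 607.219 ms.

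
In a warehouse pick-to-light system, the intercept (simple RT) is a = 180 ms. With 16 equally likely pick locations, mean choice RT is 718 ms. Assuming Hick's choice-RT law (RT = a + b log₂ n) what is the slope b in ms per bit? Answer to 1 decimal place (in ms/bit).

134.5 ms/bit

log₂(16) = 4 bits.
b = (RT − a)/log₂ n = (718 − 180) / 4 = 134.500 ms/bit.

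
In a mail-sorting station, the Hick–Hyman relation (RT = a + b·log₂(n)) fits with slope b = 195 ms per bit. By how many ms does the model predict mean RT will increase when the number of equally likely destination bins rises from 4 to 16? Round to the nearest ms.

390 ms

The intercept a cancels: ΔRT = b·(log₂ n₂ − log₂ n₁) = b·log₂(n₂/n₁).
log₂(16) − log₂(4) = log₂(16/4) = log₂(4) = 2.
ΔRT = 195 × 2.0000 = 390.000 ms.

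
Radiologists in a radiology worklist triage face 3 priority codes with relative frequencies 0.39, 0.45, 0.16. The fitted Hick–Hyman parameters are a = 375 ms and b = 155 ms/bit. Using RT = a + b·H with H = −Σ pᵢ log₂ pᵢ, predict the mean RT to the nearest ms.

603 ms

Entropy contributions −pᵢ log₂ pᵢ: 0.5298, 0.5184, 0.4230; sum H = 1.4712 bits.
RT = a + bH = 375 + 155·1.4712 = 603.04 ms.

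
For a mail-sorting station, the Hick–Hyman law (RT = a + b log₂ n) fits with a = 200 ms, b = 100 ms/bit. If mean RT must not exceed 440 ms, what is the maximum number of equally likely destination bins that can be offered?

Set 200 + 100·log₂ n ≤ 440 → log₂ n ≤ (440 − 200)/100 = 2.4000.
So n ≤ 2^2.4000 = 5.278; the largest integer n is 5.

5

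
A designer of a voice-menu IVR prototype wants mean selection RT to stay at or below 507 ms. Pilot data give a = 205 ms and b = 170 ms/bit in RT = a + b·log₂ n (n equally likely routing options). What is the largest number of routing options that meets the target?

3

Information budget: (507 − 205)/170 = 1.7765 bits, so n ≤ 2^1.7765 = 3.426 → at most 3.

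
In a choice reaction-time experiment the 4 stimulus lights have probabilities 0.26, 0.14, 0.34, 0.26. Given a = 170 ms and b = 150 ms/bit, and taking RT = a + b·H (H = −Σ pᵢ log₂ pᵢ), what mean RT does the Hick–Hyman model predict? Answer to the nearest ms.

Entropy contributions −pᵢ log₂ pᵢ: 0.5053, 0.3971, 0.5292, 0.5053; sum H = 1.9369 bits.
RT = a + bH = 170 + 150·1.9369 = 460.53 ms.

461 ms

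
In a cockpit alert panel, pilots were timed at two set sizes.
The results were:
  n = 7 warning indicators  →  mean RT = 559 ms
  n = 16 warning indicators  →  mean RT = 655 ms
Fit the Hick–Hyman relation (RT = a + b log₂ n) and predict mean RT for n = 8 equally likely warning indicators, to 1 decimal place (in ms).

Fit slope and intercept:
  b = (655 − 559) / (log₂ 16 − log₂ 7) = 96 / (4 − 2.8074) = 80.493 ms/bit
  a = 559 − 80.493 × 2.8074 = 333.027 ms
Then RT(8) = 333.027 + 80.493 × log₂ 8 = 333.027 + 80.493 × 3 ≈ 574.507 ms.

574.5 ms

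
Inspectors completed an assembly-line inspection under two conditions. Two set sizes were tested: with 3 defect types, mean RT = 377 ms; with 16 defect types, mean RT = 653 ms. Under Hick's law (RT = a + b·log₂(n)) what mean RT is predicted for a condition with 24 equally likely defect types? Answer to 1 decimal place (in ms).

With log₂ n on the abscissa the relation is linear; from the two conditions:
  b = (653 − 377) / (log₂ 16 − log₂ 3) = 276 / (4 − 1.5850) = 114.284 ms/bit
  a = 377 − 114.284 × 1.5850 = 195.864 ms
Then RT(24) = 195.864 + 114.284 × log₂ 24 = 195.864 + 114.284 × 4.5850 ≈ 719.852 ms.

719.9 ms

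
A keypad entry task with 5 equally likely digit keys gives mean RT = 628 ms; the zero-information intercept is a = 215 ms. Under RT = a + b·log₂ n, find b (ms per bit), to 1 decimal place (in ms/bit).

177.9 ms/bit

5 alternatives carry log₂ 5 = 2.3219 bits; the choice cost is 628 − 215 = 413 ms, so b = 413/2.3219 = 177.869 ms/bit.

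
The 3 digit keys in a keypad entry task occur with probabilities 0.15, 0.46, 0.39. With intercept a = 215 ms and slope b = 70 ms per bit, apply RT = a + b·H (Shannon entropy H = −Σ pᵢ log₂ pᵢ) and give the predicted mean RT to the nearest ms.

317 ms

H = 0.15·log₂(1/0.15) + 0.46·log₂(1/0.46) + 0.39·log₂(1/0.39) = 1.4557 bits.
RT = 215 + 70 × 1.4557 = 316.90 ms.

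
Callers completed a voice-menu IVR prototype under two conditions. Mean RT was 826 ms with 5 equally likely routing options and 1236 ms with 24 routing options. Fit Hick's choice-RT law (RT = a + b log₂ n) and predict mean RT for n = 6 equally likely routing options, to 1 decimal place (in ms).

Solve the two-equation system in a and b:
  b = (1236 − 826) / (log₂ 24 − log₂ 5) = 410 / (4.5850 − 2.3219) = 181.173 ms/bit
  a = 826 − 181.173 × 2.3219 = 405.330 ms
Then RT(6) = 405.330 + 181.173 × log₂ 6 = 405.330 + 181.173 × 2.5850 ≈ 873.655 ms.

873.7 ms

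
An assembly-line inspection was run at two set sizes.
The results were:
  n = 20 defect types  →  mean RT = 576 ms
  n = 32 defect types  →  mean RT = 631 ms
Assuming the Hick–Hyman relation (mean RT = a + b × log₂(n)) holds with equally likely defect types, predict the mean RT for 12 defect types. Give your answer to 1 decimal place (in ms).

516.2 ms

RT is linear in log₂ n, so two points fix the line:
  b = (631 − 576) / (log₂ 32 − log₂ 20) = 55 / (5 − 4.3219) = 81.112 ms/bit
  a = 576 − 81.112 × 4.3219 = 225.438 ms
Then RT(12) = 225.438 + 81.112 × log₂ 12 = 225.438 + 81.112 × 3.5850 ≈ 516.223 ms.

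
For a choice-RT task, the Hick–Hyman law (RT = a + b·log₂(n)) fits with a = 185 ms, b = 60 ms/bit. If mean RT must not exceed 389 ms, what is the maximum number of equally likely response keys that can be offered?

60·log₂ n ≤ 389 − 185 = 204, giving log₂ n ≤ 3.4000 and n ≤ 10.556. The largest whole number is 10.

10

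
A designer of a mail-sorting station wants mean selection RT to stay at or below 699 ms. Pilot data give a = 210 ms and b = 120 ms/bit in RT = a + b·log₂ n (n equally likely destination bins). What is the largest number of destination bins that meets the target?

16

Information budget: (699 − 210)/120 = 4.0750 bits, so n ≤ 2^4.0750 = 16.854 → at most 16.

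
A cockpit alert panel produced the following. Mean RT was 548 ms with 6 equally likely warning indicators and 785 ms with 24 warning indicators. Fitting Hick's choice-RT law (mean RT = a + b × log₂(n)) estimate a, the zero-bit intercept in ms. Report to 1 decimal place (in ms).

The slope on a log₂ axis is (785 − 548) / (4.5850 − 2.5850) = 118.500 ms/bit.
a = RT₁ − b·log₂ n₁ = 548 − 118.500 × 2.5850 = 241.682 ms.

241.7 ms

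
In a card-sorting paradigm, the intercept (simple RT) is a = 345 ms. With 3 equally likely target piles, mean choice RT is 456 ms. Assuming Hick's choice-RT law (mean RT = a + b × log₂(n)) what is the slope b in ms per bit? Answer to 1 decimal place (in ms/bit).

log₂(3) = 1.5850 bits.
b = (RT − a)/log₂ n = (456 − 345) / 1.5850 = 70.033 ms/bit.

70.0 ms/bit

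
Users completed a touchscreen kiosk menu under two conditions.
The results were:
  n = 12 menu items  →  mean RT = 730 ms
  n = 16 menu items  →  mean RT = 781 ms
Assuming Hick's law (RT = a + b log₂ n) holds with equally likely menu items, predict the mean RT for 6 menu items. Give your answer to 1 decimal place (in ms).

Fit slope and intercept:
  b = (781 − 730) / (log₂ 16 − log₂ 12) = 51 / (4 − 3.5850) = 122.880 ms/bit
  a = 730 − 122.880 × 3.5850 = 289.478 ms
Then RT(6) = 289.478 + 122.880 × log₂ 6 = 289.478 + 122.880 × 2.5850 ≈ 607.120 ms.

607.1 ms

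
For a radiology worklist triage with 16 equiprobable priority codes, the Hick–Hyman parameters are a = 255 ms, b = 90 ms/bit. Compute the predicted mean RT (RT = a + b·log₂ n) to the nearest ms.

log₂(16) = 4 bits, so RT = 255 + 90 × 4 ≈ 615.000 ms.

615 ms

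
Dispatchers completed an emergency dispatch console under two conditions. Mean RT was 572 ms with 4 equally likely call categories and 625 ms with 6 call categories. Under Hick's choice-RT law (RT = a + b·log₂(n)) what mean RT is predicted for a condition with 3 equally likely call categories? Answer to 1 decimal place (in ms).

Fit slope and intercept:
  b = (625 − 572) / (log₂ 6 − log₂ 4) = 53 / (2.5850 − 2) = 90.604 ms/bit
  a = 572 − 90.604 × 2 = 390.792 ms
Then RT(3) = 390.792 + 90.604 × log₂ 3 = 390.792 + 90.604 × 1.5850 ≈ 534.396 ms.

534.4 ms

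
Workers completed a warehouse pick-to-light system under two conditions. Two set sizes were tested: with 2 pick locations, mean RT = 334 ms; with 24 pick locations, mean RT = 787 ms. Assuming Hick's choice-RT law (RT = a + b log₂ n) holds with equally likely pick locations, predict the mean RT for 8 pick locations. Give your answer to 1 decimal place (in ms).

586.7 ms

Solve the two-equation system in a and b:
  b = (787 − 334) / (log₂ 24 − log₂ 2) = 453 / (4.5850 − 1) = 126.361 ms/bit
  a = 334 − 126.361 × 1 = 207.639 ms
Then RT(8) = 207.639 + 126.361 × log₂ 8 = 207.639 + 126.361 × 3 ≈ 586.722 ms.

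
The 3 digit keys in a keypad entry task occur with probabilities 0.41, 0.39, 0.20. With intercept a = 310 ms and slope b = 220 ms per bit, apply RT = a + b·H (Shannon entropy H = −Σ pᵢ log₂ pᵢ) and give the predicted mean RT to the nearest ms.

H = 0.41·log₂(1/0.41) + 0.39·log₂(1/0.39) + 0.20·log₂(1/0.20) = 1.5216 bits.
RT = 310 + 220 × 1.5216 = 644.74 ms.

645 ms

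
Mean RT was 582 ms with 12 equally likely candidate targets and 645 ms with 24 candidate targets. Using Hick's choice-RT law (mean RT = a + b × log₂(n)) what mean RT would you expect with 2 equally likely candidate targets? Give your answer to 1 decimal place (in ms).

419.1 ms

With log₂ n on the abscissa the relation is linear; from the two conditions:
  b = (645 − 582) / (log₂ 24 − log₂ 12) = 63 / (4.5850 − 3.5850) = 63.000 ms/bit
  a = 582 − 63.000 × 3.5850 = 356.147 ms
Then RT(2) = 356.147 + 63.000 × log₂ 2 = 356.147 + 63.000 × 1 ≈ 419.147 ms.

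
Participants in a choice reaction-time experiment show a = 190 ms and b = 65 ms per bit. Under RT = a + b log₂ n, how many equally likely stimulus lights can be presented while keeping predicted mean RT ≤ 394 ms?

Information budget: (394 − 190)/65 = 3.1385 bits, so n ≤ 2^3.1385 = 8.806 → at most 8.

8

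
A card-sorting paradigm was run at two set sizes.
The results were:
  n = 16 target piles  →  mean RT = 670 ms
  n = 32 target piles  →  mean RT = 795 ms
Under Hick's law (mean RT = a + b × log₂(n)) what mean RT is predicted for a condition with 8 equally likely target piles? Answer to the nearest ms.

545 ms

RT is linear in log₂ n, so two points fix the line:
  b = (795 − 670) / (log₂ 32 − log₂ 16) = 125 / (5 − 4) = 125 ms/bit
  a = 670 − 125 × 4 = 170 ms
Then RT(8) = 170 + 125 × log₂ 8 = 170 + 125 × 3 ≈ 545.000 ms.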